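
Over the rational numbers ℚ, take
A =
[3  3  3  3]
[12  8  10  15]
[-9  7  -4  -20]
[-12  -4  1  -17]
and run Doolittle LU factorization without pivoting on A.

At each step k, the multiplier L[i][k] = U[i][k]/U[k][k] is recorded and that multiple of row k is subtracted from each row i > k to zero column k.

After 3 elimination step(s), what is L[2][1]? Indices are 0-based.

Step 1: pivot at (0,0) is 3.
  row1 ← row1 − (4)·row0  ⇒  L[1][0]=4, U row1=(0, -4, -2, 3)
  row2 ← row2 − (-3)·row0  ⇒  L[2][0]=-3, U row2=(0, 16, 5, -11)
  row3 ← row3 − (-4)·row0  ⇒  L[3][0]=-4, U row3=(0, 8, 13, -5)
Step 2: pivot at (1,1) is -4.
  row2 ← row2 − (-4)·row1  ⇒  L[2][1]=-4, U row2=(0, 0, -3, 1)
  row3 ← row3 − (-2)·row1  ⇒  L[3][1]=-2, U row3=(0, 0, 9, 1)
Step 3: pivot at (2,2) is -3.
  row3 ← row3 − (-3)·row2  ⇒  L[3][2]=-3, U row3=(0, 0, 0, 4)

L[2][1] = -4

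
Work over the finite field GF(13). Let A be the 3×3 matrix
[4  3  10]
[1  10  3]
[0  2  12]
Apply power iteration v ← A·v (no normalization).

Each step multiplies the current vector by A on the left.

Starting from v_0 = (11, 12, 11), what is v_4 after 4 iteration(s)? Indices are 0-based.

v_4 = (7, 9, 1)

v_0 = (11, 12, 11).
v_1 = A·v_0 = (8, 8, 0).
v_2 = A·v_1 = (4, 10, 3).
v_3 = A·v_2 = (11, 9, 4).
v_4 = A·v_3 = (7, 9, 1).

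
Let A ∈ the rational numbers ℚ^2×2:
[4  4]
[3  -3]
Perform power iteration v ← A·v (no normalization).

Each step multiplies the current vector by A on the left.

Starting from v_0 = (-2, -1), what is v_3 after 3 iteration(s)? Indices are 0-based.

v_0 = (-2, -1).
v_1 = A·v_0 = (-12, -3).
v_2 = A·v_1 = (-60, -27).
v_3 = A·v_2 = (-348, -99).

v_3 = (-348, -99)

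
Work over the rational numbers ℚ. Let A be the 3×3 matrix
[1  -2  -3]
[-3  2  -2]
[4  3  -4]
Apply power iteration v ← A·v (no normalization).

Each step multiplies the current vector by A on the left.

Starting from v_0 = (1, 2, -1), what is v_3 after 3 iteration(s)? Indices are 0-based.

v_0 = (1, 2, -1).
v_1 = A·v_0 = (0, 3, 14).
v_2 = A·v_1 = (-48, -22, -47).
v_3 = A·v_2 = (137, 194, -70).

v_3 = (137, 194, -70)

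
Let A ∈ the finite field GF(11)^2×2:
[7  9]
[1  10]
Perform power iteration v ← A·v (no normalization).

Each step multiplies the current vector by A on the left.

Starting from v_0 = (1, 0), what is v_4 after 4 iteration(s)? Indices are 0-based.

v_4 = (3, 1)

v_0 = (1, 0).
v_1 = A·v_0 = (7, 1).
v_2 = A·v_1 = (3, 6).
v_3 = A·v_2 = (9, 8).
v_4 = A·v_3 = (3, 1).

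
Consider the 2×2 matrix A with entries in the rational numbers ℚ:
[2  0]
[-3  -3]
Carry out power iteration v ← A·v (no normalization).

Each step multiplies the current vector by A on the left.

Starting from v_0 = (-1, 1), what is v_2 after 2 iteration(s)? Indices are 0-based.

v_2 = (-4, 6)

v_0 = (-1, 1).
v_1 = A·v_0 = (-2, 0).
v_2 = A·v_1 = (-4, 6).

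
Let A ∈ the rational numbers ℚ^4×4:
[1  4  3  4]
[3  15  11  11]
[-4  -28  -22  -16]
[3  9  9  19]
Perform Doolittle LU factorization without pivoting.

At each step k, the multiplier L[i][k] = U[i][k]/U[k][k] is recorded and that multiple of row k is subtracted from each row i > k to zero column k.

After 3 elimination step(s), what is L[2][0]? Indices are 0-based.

Step 1: pivot at (0,0) is 1.
  row1 ← row1 − (3)·row0  ⇒  L[1][0]=3, U row1=(0, 3, 2, -1)
  row2 ← row2 − (-4)·row0  ⇒  L[2][0]=-4, U row2=(0, -12, -10, 0)
  row3 ← row3 − (3)·row0  ⇒  L[3][0]=3, U row3=(0, -3, 0, 7)
Step 2: pivot at (1,1) is 3.
  row2 ← row2 − (-4)·row1  ⇒  L[2][1]=-4, U row2=(0, 0, -2, -4)
  row3 ← row3 − (-1)·row1  ⇒  L[3][1]=-1, U row3=(0, 0, 2, 6)
Step 3: pivot at (2,2) is -2.
  row3 ← row3 − (-1)·row2  ⇒  L[3][2]=-1, U row3=(0, 0, 0, 2)

L[2][0] = -4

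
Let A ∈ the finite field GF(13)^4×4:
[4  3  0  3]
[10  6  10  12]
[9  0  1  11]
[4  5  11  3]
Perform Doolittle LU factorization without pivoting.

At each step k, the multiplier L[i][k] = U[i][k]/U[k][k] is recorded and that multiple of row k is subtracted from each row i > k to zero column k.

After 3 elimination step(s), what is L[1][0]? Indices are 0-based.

[col 0] pivot 4
  R1 -= 9*R0 → (0, 5, 10, 11)  (L[1][0] := 9)
  R2 -= 12*R0 → (0, 3, 1, 1)  (L[2][0] := 12)
  R3 -= 1*R0 → (0, 2, 11, 0)  (L[3][0] := 1)
[col 1] pivot 5
  R2 -= 11*R1 → (0, 0, 8, 10)  (L[2][1] := 11)
  R3 -= 3*R1 → (0, 0, 7, 6)  (L[3][1] := 3)
[col 2] pivot 8
  R3 -= 9*R2 → (0, 0, 0, 7)  (L[3][2] := 9)

L[1][0] = 9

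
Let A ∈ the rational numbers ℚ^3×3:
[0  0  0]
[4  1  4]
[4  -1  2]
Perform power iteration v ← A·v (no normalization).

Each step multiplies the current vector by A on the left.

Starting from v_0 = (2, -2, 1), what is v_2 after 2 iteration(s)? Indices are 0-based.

v_2 = (0, 58, 14)

v_0 = (2, -2, 1).
v_1 = A·v_0 = (0, 10, 12).
v_2 = A·v_1 = (0, 58, 14).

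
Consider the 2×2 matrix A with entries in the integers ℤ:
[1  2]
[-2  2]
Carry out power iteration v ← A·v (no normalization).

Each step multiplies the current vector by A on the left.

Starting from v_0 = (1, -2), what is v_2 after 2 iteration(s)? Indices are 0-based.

v_2 = (-15, -6)

v_0 = (1, -2).
v_1 = A·v_0 = (-3, -6).
v_2 = A·v_1 = (-15, -6).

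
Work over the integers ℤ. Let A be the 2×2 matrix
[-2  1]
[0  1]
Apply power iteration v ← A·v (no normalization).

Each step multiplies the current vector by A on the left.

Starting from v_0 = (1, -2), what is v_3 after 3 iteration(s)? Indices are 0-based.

v_0 = (1, -2).
v_1 = A·v_0 = (-4, -2).
v_2 = A·v_1 = (6, -2).
v_3 = A·v_2 = (-14, -2).

v_3 = (-14, -2)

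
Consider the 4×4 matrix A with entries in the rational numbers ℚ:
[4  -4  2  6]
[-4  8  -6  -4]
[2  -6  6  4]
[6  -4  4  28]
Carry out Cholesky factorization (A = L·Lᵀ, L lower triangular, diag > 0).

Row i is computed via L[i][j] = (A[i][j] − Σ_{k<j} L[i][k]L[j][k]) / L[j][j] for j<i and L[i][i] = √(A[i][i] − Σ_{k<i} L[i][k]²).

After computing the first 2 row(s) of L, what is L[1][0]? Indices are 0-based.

Step 1: L[0][0] = √(4) = 2.
  L[1][0] = (-4) / L[0][0] = -2.
Step 2: L[1][1] = √(4) = 2.

L[1][0] = -2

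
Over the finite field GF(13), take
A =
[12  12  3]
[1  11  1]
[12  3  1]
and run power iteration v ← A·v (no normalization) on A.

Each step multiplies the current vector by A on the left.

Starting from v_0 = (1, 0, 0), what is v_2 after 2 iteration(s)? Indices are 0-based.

v_0 = (1, 0, 0).
v_1 = A·v_0 = (12, 1, 12).
v_2 = A·v_1 = (10, 9, 3).

v_2 = (10, 9, 3)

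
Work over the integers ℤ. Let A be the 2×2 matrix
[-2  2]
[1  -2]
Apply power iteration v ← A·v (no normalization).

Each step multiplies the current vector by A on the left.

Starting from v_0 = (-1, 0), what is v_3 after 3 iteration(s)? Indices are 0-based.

v_3 = (20, -14)

v_0 = (-1, 0).
v_1 = A·v_0 = (2, -1).
v_2 = A·v_1 = (-6, 4).
v_3 = A·v_2 = (20, -14).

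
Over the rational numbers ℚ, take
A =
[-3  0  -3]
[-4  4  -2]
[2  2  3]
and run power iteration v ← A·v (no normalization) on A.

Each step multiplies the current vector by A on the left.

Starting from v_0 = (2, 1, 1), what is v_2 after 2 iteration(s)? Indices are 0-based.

v_2 = (0, -6, -3)

v_0 = (2, 1, 1).
v_1 = A·v_0 = (-9, -6, 9).
v_2 = A·v_1 = (0, -6, -3).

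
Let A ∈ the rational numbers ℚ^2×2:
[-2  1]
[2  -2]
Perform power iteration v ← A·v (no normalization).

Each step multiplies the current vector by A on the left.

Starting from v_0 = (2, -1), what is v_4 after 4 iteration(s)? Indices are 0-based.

v_0 = (2, -1).
v_1 = A·v_0 = (-5, 6).
v_2 = A·v_1 = (16, -22).
v_3 = A·v_2 = (-54, 76).
v_4 = A·v_3 = (184, -260).

v_4 = (184, -260)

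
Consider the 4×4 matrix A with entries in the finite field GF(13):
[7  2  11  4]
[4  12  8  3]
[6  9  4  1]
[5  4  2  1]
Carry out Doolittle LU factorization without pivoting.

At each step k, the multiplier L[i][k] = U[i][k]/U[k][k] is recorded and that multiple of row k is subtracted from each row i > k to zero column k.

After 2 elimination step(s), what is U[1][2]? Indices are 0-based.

U[1][2] = 11

[col 0] pivot 7
  R1 -= 8*R0 → (0, 9, 11, 10)  (L[1][0] := 8)
  R2 -= 12*R0 → (0, 11, 2, 5)  (L[2][0] := 12)
  R3 -= 10*R0 → (0, 10, 9, 0)  (L[3][0] := 10)
[col 1] pivot 9
  R2 -= 7*R1 → (0, 0, 3, 0)  (L[2][1] := 7)
  R3 -= 4*R1 → (0, 0, 4, 12)  (L[3][1] := 4)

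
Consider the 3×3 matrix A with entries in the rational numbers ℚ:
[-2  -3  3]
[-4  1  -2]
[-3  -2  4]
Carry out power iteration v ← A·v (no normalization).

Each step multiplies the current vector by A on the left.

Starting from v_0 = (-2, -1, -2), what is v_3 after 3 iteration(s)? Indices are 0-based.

v_3 = (-26, 197, -9)

v_0 = (-2, -1, -2).
v_1 = A·v_0 = (1, 11, 0).
v_2 = A·v_1 = (-35, 7, -25).
v_3 = A·v_2 = (-26, 197, -9).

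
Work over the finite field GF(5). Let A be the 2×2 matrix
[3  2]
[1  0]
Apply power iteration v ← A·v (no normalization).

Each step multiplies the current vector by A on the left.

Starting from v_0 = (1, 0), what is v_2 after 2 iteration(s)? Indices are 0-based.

v_2 = (1, 3)

v_0 = (1, 0).
v_1 = A·v_0 = (3, 1).
v_2 = A·v_1 = (1, 3).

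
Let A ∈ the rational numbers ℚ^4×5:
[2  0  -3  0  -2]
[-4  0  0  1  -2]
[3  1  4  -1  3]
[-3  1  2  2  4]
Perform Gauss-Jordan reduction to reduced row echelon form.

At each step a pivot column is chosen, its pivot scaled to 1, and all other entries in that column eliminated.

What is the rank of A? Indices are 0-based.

[1] R0 /= 2  ⇒  (1, 0, -3/2, 0, -1)
     R1 -= -4·R0  ⇒  (0, 0, -6, 1, -6)
     R2 -= 3·R0  ⇒  (0, 1, 17/2, -1, 6)
     R3 -= -3·R0  ⇒  (0, 1, -5/2, 2, 1)
[2] R1 <-> R2
[2] R1 /= 1  ⇒  (0, 1, 17/2, -1, 6)
     R3 -= 1·R1  ⇒  (0, 0, -11, 3, -5)
[3] R2 /= -6  ⇒  (0, 0, 1, -1/6, 1)
     R0 -= -3/2·R2  ⇒  (1, 0, 0, -1/4, 1/2)
     R1 -= 17/2·R2  ⇒  (0, 1, 0, 5/12, -5/2)
     R3 -= -11·R2  ⇒  (0, 0, 0, 7/6, 6)
[4] R3 /= 7/6  ⇒  (0, 0, 0, 1, 36/7)
     R0 -= -1/4·R3  ⇒  (1, 0, 0, 0, 25/14)
     R1 -= 5/12·R3  ⇒  (0, 1, 0, 0, -65/14)
     R2 -= -1/6·R3  ⇒  (0, 0, 1, 0, 13/7)

rank = 4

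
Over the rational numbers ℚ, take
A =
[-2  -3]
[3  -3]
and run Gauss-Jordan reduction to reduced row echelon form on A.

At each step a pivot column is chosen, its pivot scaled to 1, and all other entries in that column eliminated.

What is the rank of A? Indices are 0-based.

step 1: normalize row 0 (÷-2) = (1, 3/2)
  row 1: subtract 3×row0 = (0, -15/2)
step 2: normalize row 1 (÷-15/2) = (0, 1)
  row 0: subtract 3/2×row1 = (1, 0)

rank = 2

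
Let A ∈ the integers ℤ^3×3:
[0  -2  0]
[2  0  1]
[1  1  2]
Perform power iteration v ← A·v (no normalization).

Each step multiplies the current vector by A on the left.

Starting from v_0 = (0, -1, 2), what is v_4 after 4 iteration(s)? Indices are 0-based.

v_0 = (0, -1, 2).
v_1 = A·v_0 = (2, 2, 3).
v_2 = A·v_1 = (-4, 7, 10).
v_3 = A·v_2 = (-14, 2, 23).
v_4 = A·v_3 = (-4, -5, 34).

v_4 = (-4, -5, 34)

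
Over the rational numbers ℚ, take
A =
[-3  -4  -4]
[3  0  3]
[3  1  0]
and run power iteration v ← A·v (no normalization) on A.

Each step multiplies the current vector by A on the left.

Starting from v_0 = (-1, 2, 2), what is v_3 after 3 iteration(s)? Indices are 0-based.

v_3 = (219, -15, 51)

v_0 = (-1, 2, 2).
v_1 = A·v_0 = (-13, 3, -1).
v_2 = A·v_1 = (31, -42, -36).
v_3 = A·v_2 = (219, -15, 51).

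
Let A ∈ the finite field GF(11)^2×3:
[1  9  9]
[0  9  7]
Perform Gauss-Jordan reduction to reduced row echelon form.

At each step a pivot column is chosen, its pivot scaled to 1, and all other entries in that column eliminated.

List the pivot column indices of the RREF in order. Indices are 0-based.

[1] R0 /= 1  ⇒  (1, 9, 9)
[2] R1 /= 9  ⇒  (0, 1, 2)
     R0 -= 9·R1  ⇒  (1, 0, 2)

pivot columns: 0, 1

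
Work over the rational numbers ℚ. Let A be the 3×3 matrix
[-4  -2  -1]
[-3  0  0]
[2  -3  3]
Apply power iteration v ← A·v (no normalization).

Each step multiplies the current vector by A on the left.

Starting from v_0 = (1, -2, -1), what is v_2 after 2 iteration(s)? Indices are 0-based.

v_2 = (-3, -3, 26)

v_0 = (1, -2, -1).
v_1 = A·v_0 = (1, -3, 5).
v_2 = A·v_1 = (-3, -3, 26).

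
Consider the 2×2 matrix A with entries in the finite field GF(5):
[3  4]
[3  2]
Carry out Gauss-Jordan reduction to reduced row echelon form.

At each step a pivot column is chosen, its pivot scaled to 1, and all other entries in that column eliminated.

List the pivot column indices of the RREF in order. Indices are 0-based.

pivot columns: 0, 1

pivot(0,0)=3: scale R0 → (1, 3)
  clear (1,0): R1 −= (3)R0 → (0, 3)
pivot(1,1)=3: scale R1 → (0, 1)
  clear (0,1): R0 −= (3)R1 → (1, 0)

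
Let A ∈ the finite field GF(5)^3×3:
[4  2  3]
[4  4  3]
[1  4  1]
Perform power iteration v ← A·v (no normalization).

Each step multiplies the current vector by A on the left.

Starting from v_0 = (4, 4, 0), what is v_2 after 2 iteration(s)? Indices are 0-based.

v_2 = (0, 4, 2)

v_0 = (4, 4, 0).
v_1 = A·v_0 = (4, 2, 0).
v_2 = A·v_1 = (0, 4, 2).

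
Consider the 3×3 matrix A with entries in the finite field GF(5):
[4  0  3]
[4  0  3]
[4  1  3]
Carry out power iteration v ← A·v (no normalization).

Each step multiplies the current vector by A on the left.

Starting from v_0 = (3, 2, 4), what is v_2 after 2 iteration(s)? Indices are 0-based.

v_0 = (3, 2, 4).
v_1 = A·v_0 = (4, 4, 1).
v_2 = A·v_1 = (4, 4, 3).

v_2 = (4, 4, 3)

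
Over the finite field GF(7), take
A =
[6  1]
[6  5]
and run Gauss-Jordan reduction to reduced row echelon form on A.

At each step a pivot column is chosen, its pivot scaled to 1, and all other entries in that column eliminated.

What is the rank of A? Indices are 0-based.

rank = 2

[1] R0 /= 6  ⇒  (1, 6)
     R1 -= 6·R0  ⇒  (0, 4)
[2] R1 /= 4  ⇒  (0, 1)
     R0 -= 6·R1  ⇒  (1, 0)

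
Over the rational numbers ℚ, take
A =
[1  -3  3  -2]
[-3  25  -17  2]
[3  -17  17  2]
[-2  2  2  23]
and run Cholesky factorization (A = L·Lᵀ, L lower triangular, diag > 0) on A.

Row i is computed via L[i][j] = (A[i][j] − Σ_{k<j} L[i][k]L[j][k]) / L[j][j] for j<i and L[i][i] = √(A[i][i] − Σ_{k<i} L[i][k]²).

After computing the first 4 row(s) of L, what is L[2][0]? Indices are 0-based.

L[2][0] = 3

Step 1: L[0][0] = √(1) = 1.
  L[1][0] = (-3) / L[0][0] = -3.
Step 2: L[1][1] = √(16) = 4.
  L[2][0] = (3) / L[0][0] = 3.
  L[2][1] = (-8) / L[1][1] = -2.
Step 3: L[2][2] = √(4) = 2.
  L[3][0] = (-2) / L[0][0] = -2.
  L[3][1] = (-4) / L[1][1] = -1.
  L[3][2] = (6) / L[2][2] = 3.
Step 4: L[3][3] = √(9) = 3.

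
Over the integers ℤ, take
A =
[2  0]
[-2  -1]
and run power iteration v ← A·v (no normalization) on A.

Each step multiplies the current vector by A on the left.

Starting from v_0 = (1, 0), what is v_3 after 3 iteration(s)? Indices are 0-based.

v_3 = (8, -6)

v_0 = (1, 0).
v_1 = A·v_0 = (2, -2).
v_2 = A·v_1 = (4, -2).
v_3 = A·v_2 = (8, -6).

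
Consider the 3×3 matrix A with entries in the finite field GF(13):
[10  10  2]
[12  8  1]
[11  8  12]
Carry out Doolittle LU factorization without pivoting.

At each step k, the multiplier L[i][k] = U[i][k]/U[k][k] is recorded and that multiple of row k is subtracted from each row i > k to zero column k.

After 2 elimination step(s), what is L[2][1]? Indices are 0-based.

k=0: U[0][0]=10
  eliminate (1,0): mult=9, new row 1: (0, 9, 9); set L[1][0]=9
  eliminate (2,0): mult=5, new row 2: (0, 10, 2); set L[2][0]=5
k=1: U[1][1]=9
  eliminate (2,1): mult=4, new row 2: (0, 0, 5); set L[2][1]=4

L[2][1] = 4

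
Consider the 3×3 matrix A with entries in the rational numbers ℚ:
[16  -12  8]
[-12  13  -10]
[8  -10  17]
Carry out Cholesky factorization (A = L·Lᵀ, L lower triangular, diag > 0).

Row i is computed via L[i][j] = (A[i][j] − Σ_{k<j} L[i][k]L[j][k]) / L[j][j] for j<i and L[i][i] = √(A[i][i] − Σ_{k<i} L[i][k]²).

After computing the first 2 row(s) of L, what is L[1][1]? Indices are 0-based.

L[1][1] = 2

Step 1: L[0][0] = √(16) = 4.
  L[1][0] = (-12) / L[0][0] = -3.
Step 2: L[1][1] = √(4) = 2.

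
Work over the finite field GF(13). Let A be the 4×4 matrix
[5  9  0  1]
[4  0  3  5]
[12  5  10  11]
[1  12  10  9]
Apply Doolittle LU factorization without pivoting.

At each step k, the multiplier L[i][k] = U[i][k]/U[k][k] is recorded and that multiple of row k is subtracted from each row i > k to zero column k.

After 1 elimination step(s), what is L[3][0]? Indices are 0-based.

Step 1: pivot at (0,0) is 5.
  row1 ← row1 − (6)·row0  ⇒  L[1][0]=6, U row1=(0, 11, 3, 12)
  row2 ← row2 − (5)·row0  ⇒  L[2][0]=5, U row2=(0, 12, 10, 6)
  row3 ← row3 − (8)·row0  ⇒  L[3][0]=8, U row3=(0, 5, 10, 1)

L[3][0] = 8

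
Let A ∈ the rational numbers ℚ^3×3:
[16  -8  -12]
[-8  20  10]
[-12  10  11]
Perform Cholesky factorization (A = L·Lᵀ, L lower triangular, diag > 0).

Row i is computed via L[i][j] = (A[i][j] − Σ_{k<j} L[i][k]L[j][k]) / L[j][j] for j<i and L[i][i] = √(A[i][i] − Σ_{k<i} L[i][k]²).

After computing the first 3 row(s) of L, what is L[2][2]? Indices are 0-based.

L[2][2] = 1

Step 1: L[0][0] = √(16) = 4.
  L[1][0] = (-8) / L[0][0] = -2.
Step 2: L[1][1] = √(16) = 4.
  L[2][0] = (-12) / L[0][0] = -3.
  L[2][1] = (4) / L[1][1] = 1.
Step 3: L[2][2] = √(1) = 1.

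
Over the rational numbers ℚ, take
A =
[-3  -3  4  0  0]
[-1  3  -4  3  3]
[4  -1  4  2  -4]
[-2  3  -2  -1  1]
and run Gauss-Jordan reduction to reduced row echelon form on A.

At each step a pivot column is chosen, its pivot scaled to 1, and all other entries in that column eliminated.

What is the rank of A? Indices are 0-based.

[1] R0 /= -3  ⇒  (1, 1, -4/3, 0, 0)
     R1 -= -1·R0  ⇒  (0, 4, -16/3, 3, 3)
     R2 -= 4·R0  ⇒  (0, -5, 28/3, 2, -4)
     R3 -= -2·R0  ⇒  (0, 5, -14/3, -1, 1)
[2] R1 /= 4  ⇒  (0, 1, -4/3, 3/4, 3/4)
     R0 -= 1·R1  ⇒  (1, 0, 0, -3/4, -3/4)
     R2 -= -5·R1  ⇒  (0, 0, 8/3, 23/4, -1/4)
     R3 -= 5·R1  ⇒  (0, 0, 2, -19/4, -11/4)
[3] R2 /= 8/3  ⇒  (0, 0, 1, 69/32, -3/32)
     R1 -= -4/3·R2  ⇒  (0, 1, 0, 29/8, 5/8)
     R3 -= 2·R2  ⇒  (0, 0, 0, -145/16, -41/16)
[4] R3 /= -145/16  ⇒  (0, 0, 0, 1, 41/145)
     R0 -= -3/4·R3  ⇒  (1, 0, 0, 0, -78/145)
     R1 -= 29/8·R3  ⇒  (0, 1, 0, 0, -2/5)
     R2 -= 69/32·R3  ⇒  (0, 0, 1, 0, -102/145)

rank = 4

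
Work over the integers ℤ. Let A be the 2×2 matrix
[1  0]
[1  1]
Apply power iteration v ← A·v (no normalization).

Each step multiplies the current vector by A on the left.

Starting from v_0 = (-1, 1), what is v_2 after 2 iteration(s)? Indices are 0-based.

v_0 = (-1, 1).
v_1 = A·v_0 = (-1, 0).
v_2 = A·v_1 = (-1, -1).

v_2 = (-1, -1)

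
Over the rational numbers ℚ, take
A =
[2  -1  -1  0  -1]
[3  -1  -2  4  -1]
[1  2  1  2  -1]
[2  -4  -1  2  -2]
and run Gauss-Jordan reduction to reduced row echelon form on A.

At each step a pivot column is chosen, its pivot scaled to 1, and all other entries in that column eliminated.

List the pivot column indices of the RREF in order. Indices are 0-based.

[1] R0 /= 2  ⇒  (1, -1/2, -1/2, 0, -1/2)
     R1 -= 3·R0  ⇒  (0, 1/2, -1/2, 4, 1/2)
     R2 -= 1·R0  ⇒  (0, 5/2, 3/2, 2, -1/2)
     R3 -= 2·R0  ⇒  (0, -3, 0, 2, -1)
[2] R1 /= 1/2  ⇒  (0, 1, -1, 8, 1)
     R0 -= -1/2·R1  ⇒  (1, 0, -1, 4, 0)
     R2 -= 5/2·R1  ⇒  (0, 0, 4, -18, -3)
     R3 -= -3·R1  ⇒  (0, 0, -3, 26, 2)
[3] R2 /= 4  ⇒  (0, 0, 1, -9/2, -3/4)
     R0 -= -1·R2  ⇒  (1, 0, 0, -1/2, -3/4)
     R1 -= -1·R2  ⇒  (0, 1, 0, 7/2, 1/4)
     R3 -= -3·R2  ⇒  (0, 0, 0, 25/2, -1/4)
[4] R3 /= 25/2  ⇒  (0, 0, 0, 1, -1/50)
     R0 -= -1/2·R3  ⇒  (1, 0, 0, 0, -19/25)
     R1 -= 7/2·R3  ⇒  (0, 1, 0, 0, 8/25)
     R2 -= -9/2·R3  ⇒  (0, 0, 1, 0, -21/25)

pivot columns: 0, 1, 2, 3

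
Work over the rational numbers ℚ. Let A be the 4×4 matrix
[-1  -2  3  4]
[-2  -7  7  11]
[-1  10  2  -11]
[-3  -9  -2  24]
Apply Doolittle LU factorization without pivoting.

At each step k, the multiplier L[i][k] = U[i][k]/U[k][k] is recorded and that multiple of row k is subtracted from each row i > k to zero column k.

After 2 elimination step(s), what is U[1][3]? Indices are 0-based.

U[1][3] = 3

k=0: U[0][0]=-1
  eliminate (1,0): mult=2, new row 1: (0, -3, 1, 3); set L[1][0]=2
  eliminate (2,0): mult=1, new row 2: (0, 12, -1, -15); set L[2][0]=1
  eliminate (3,0): mult=3, new row 3: (0, -3, -11, 12); set L[3][0]=3
k=1: U[1][1]=-3
  eliminate (2,1): mult=-4, new row 2: (0, 0, 3, -3); set L[2][1]=-4
  eliminate (3,1): mult=1, new row 3: (0, 0, -12, 9); set L[3][1]=1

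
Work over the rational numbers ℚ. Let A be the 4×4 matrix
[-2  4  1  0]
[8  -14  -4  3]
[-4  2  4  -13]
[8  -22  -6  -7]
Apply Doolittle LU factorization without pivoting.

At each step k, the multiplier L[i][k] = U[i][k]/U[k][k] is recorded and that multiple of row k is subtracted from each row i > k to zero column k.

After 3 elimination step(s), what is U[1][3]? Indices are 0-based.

Step 1: pivot at (0,0) is -2.
  row1 ← row1 − (-4)·row0  ⇒  L[1][0]=-4, U row1=(0, 2, 0, 3)
  row2 ← row2 − (2)·row0  ⇒  L[2][0]=2, U row2=(0, -6, 2, -13)
  row3 ← row3 − (-4)·row0  ⇒  L[3][0]=-4, U row3=(0, -6, -2, -7)
Step 2: pivot at (1,1) is 2.
  row2 ← row2 − (-3)·row1  ⇒  L[2][1]=-3, U row2=(0, 0, 2, -4)
  row3 ← row3 − (-3)·row1  ⇒  L[3][1]=-3, U row3=(0, 0, -2, 2)
Step 3: pivot at (2,2) is 2.
  row3 ← row3 − (-1)·row2  ⇒  L[3][2]=-1, U row3=(0, 0, 0, -2)

U[1][3] = 3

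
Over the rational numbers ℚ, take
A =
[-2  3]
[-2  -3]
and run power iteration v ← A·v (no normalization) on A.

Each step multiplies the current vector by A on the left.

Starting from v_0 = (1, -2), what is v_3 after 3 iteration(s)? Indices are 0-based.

v_0 = (1, -2).
v_1 = A·v_0 = (-8, 4).
v_2 = A·v_1 = (28, 4).
v_3 = A·v_2 = (-44, -68).

v_3 = (-44, -68)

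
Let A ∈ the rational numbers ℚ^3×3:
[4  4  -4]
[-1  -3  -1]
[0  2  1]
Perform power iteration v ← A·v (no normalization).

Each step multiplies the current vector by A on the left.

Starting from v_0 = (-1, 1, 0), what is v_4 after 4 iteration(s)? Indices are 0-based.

v_0 = (-1, 1, 0).
v_1 = A·v_0 = (0, -2, 2).
v_2 = A·v_1 = (-16, 4, -2).
v_3 = A·v_2 = (-40, 6, 6).
v_4 = A·v_3 = (-160, 16, 18).

v_4 = (-160, 16, 18)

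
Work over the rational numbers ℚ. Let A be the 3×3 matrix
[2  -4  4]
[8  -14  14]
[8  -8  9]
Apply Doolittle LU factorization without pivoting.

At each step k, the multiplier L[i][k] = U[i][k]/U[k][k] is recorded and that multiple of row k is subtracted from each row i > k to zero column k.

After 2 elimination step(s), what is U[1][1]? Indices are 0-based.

Step 1: pivot at (0,0) is 2.
  row1 ← row1 − (4)·row0  ⇒  L[1][0]=4, U row1=(0, 2, -2)
  row2 ← row2 − (4)·row0  ⇒  L[2][0]=4, U row2=(0, 8, -7)
Step 2: pivot at (1,1) is 2.
  row2 ← row2 − (4)·row1  ⇒  L[2][1]=4, U row2=(0, 0, 1)

U[1][1] = 2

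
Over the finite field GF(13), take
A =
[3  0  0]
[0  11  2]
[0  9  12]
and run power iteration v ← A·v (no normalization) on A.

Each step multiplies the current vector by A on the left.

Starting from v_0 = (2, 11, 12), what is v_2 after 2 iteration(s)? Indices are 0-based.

v_0 = (2, 11, 12).
v_1 = A·v_0 = (6, 2, 9).
v_2 = A·v_1 = (5, 1, 9).

v_2 = (5, 1, 9)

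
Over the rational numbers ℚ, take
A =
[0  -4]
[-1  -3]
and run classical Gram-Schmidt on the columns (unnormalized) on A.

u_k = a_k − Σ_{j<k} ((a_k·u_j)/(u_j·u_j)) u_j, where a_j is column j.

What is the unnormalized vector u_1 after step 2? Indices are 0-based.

u_1 = (-4, 0)

Step 1: u_0 = a_0 = (0, -1).
Step 2: u_1 = a_1 − (3)·u_0 = (-4, 0).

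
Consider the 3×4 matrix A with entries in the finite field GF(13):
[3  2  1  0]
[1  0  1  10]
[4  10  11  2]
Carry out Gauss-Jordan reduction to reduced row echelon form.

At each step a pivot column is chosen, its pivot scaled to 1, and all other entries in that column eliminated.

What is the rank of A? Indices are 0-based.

step 1: normalize row 0 (÷3) = (1, 5, 9, 0)
  row 1: subtract 1×row0 = (0, 8, 5, 10)
  row 2: subtract 4×row0 = (0, 3, 1, 2)
step 2: normalize row 1 (÷8) = (0, 1, 12, 11)
  row 0: subtract 5×row1 = (1, 0, 1, 10)
  row 2: subtract 3×row1 = (0, 0, 4, 8)
step 3: normalize row 2 (÷4) = (0, 0, 1, 2)
  row 0: subtract 1×row2 = (1, 0, 0, 8)
  row 1: subtract 12×row2 = (0, 1, 0, 0)

rank = 3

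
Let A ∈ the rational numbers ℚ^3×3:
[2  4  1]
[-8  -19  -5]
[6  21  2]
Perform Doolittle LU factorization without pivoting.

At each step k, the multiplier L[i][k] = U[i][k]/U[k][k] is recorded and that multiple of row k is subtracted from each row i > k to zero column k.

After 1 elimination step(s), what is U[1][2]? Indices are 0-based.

U[1][2] = -1

[col 0] pivot 2
  R1 -= -4*R0 → (0, -3, -1)  (L[1][0] := -4)
  R2 -= 3*R0 → (0, 9, -1)  (L[2][0] := 3)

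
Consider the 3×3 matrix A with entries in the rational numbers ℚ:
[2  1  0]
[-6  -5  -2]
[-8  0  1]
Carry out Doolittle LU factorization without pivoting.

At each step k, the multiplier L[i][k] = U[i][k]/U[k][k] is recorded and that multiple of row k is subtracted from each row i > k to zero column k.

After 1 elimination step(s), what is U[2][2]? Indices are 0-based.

[col 0] pivot 2
  R1 -= -3*R0 → (0, -2, -2)  (L[1][0] := -3)
  R2 -= -4*R0 → (0, 4, 1)  (L[2][0] := -4)

U[2][2] = 1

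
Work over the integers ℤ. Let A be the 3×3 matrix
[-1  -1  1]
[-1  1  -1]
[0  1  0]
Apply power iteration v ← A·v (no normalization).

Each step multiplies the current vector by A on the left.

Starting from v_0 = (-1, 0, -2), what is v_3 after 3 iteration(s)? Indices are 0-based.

v_3 = (1, 3, 4)

v_0 = (-1, 0, -2).
v_1 = A·v_0 = (-1, 3, 0).
v_2 = A·v_1 = (-2, 4, 3).
v_3 = A·v_2 = (1, 3, 4).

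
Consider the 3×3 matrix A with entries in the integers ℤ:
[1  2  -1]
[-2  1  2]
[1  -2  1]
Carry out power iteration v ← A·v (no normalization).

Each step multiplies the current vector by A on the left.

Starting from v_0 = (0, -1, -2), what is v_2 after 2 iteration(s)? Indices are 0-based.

v_2 = (-10, -5, 10)

v_0 = (0, -1, -2).
v_1 = A·v_0 = (0, -5, 0).
v_2 = A·v_1 = (-10, -5, 10).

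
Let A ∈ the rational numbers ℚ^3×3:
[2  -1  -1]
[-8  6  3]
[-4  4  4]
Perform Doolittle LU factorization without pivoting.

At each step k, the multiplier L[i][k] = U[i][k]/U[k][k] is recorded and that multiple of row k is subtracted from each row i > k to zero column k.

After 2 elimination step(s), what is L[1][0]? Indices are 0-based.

L[1][0] = -4

Step 1: pivot at (0,0) is 2.
  row1 ← row1 − (-4)·row0  ⇒  L[1][0]=-4, U row1=(0, 2, -1)
  row2 ← row2 − (-2)·row0  ⇒  L[2][0]=-2, U row2=(0, 2, 2)
Step 2: pivot at (1,1) is 2.
  row2 ← row2 − (1)·row1  ⇒  L[2][1]=1, U row2=(0, 0, 3)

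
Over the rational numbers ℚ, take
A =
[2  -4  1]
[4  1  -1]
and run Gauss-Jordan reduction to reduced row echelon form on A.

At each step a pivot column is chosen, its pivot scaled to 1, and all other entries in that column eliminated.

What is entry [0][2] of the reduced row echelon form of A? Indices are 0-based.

[1] R0 /= 2  ⇒  (1, -2, 1/2)
     R1 -= 4·R0  ⇒  (0, 9, -3)
[2] R1 /= 9  ⇒  (0, 1, -1/3)
     R0 -= -2·R1  ⇒  (1, 0, -1/6)

M[0][2] = -1/6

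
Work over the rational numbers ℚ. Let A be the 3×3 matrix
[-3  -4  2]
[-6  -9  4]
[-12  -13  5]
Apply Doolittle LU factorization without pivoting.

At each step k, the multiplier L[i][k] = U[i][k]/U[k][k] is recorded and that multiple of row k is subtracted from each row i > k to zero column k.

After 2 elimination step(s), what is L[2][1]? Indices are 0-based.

[col 0] pivot -3
  R1 -= 2*R0 → (0, -1, 0)  (L[1][0] := 2)
  R2 -= 4*R0 → (0, 3, -3)  (L[2][0] := 4)
[col 1] pivot -1
  R2 -= -3*R1 → (0, 0, -3)  (L[2][1] := -3)

L[2][1] = -3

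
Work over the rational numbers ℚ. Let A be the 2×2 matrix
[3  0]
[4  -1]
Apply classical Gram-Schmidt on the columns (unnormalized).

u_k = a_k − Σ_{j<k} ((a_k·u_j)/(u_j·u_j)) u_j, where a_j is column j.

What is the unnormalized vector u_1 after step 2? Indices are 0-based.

u_1 = (12/25, -9/25)

Step 1: u_0 = a_0 = (3, 4).
Step 2: u_1 = a_1 − (-4/25)·u_0 = (12/25, -9/25).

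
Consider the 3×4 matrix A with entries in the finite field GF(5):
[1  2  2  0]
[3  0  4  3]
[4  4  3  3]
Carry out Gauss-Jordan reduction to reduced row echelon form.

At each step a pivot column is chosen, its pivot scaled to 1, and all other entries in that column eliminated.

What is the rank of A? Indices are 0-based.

step 1: normalize row 0 (÷1) = (1, 2, 2, 0)
  row 1: subtract 3×row0 = (0, 4, 3, 3)
  row 2: subtract 4×row0 = (0, 1, 0, 3)
step 2: normalize row 1 (÷4) = (0, 1, 2, 2)
  row 0: subtract 2×row1 = (1, 0, 3, 1)
  row 2: subtract 1×row1 = (0, 0, 3, 1)
step 3: normalize row 2 (÷3) = (0, 0, 1, 2)
  row 0: subtract 3×row2 = (1, 0, 0, 0)
  row 1: subtract 2×row2 = (0, 1, 0, 3)

rank = 3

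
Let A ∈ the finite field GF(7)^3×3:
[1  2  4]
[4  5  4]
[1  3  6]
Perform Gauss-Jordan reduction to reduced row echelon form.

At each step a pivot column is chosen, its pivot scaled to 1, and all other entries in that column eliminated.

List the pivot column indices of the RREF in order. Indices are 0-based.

[1] R0 /= 1  ⇒  (1, 2, 4)
     R1 -= 4·R0  ⇒  (0, 4, 2)
     R2 -= 1·R0  ⇒  (0, 1, 2)
[2] R1 /= 4  ⇒  (0, 1, 4)
     R0 -= 2·R1  ⇒  (1, 0, 3)
     R2 -= 1·R1  ⇒  (0, 0, 5)
[3] R2 /= 5  ⇒  (0, 0, 1)
     R0 -= 3·R2  ⇒  (1, 0, 0)
     R1 -= 4·R2  ⇒  (0, 1, 0)

pivot columns: 0, 1, 2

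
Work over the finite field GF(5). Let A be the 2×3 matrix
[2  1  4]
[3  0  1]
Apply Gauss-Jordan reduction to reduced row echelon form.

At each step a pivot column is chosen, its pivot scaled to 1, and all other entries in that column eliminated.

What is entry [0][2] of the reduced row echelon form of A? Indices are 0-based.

M[0][2] = 2

pivot(0,0)=2: scale R0 → (1, 3, 2)
  clear (1,0): R1 −= (3)R0 → (0, 1, 0)
pivot(1,1)=1: scale R1 → (0, 1, 0)
  clear (0,1): R0 −= (3)R1 → (1, 0, 2)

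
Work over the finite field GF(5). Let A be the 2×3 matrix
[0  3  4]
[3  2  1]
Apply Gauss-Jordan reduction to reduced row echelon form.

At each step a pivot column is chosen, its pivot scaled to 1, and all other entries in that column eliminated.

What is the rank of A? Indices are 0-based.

rank = 2

step 1: exchange rows 0,1
step 1: normalize row 0 (÷3) = (1, 4, 2)
step 2: normalize row 1 (÷3) = (0, 1, 3)
  row 0: subtract 4×row1 = (1, 0, 0)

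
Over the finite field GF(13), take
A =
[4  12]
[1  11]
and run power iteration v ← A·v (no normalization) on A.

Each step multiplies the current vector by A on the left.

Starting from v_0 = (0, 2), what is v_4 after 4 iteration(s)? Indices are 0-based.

v_4 = (6, 10)

v_0 = (0, 2).
v_1 = A·v_0 = (11, 9).
v_2 = A·v_1 = (9, 6).
v_3 = A·v_2 = (4, 10).
v_4 = A·v_3 = (6, 10).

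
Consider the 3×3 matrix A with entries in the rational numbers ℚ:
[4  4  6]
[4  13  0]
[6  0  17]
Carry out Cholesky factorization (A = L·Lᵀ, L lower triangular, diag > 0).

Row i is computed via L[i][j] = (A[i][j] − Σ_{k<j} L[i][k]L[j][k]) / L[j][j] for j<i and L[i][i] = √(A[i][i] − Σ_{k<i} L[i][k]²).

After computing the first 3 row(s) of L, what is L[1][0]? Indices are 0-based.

L[1][0] = 2

Step 1: L[0][0] = √(4) = 2.
  L[1][0] = (4) / L[0][0] = 2.
Step 2: L[1][1] = √(9) = 3.
  L[2][0] = (6) / L[0][0] = 3.
  L[2][1] = (-6) / L[1][1] = -2.
Step 3: L[2][2] = √(4) = 2.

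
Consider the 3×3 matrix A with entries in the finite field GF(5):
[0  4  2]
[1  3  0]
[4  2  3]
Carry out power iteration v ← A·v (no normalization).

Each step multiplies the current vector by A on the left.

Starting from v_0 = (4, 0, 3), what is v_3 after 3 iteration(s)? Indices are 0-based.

v_3 = (1, 0, 1)

v_0 = (4, 0, 3).
v_1 = A·v_0 = (1, 4, 0).
v_2 = A·v_1 = (1, 3, 2).
v_3 = A·v_2 = (1, 0, 1).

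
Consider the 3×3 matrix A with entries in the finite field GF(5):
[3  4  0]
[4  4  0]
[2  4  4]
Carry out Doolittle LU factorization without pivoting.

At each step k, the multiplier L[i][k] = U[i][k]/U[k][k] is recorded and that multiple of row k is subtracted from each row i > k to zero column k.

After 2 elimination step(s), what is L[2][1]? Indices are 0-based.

Step 1: pivot at (0,0) is 3.
  row1 ← row1 − (3)·row0  ⇒  L[1][0]=3, U row1=(0, 2, 0)
  row2 ← row2 − (4)·row0  ⇒  L[2][0]=4, U row2=(0, 3, 4)
Step 2: pivot at (1,1) is 2.
  row2 ← row2 − (4)·row1  ⇒  L[2][1]=4, U row2=(0, 0, 4)

L[2][1] = 4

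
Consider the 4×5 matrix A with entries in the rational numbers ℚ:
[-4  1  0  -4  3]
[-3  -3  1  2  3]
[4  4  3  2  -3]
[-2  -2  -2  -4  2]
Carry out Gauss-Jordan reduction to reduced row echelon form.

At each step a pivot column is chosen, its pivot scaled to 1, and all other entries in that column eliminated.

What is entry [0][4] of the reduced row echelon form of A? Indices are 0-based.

M[0][4] = -3/5

pivot(0,0)=-4: scale R0 → (1, -1/4, 0, 1, -3/4)
  clear (1,0): R1 −= (-3)R0 → (0, -15/4, 1, 5, 3/4)
  clear (2,0): R2 −= (4)R0 → (0, 5, 3, -2, 0)
  clear (3,0): R3 −= (-2)R0 → (0, -5/2, -2, -2, 1/2)
pivot(1,1)=-15/4: scale R1 → (0, 1, -4/15, -4/3, -1/5)
  clear (0,1): R0 −= (-1/4)R1 → (1, 0, -1/15, 2/3, -4/5)
  clear (2,1): R2 −= (5)R1 → (0, 0, 13/3, 14/3, 1)
  clear (3,1): R3 −= (-5/2)R1 → (0, 0, -8/3, -16/3, 0)
pivot(2,2)=13/3: scale R2 → (0, 0, 1, 14/13, 3/13)
  clear (0,2): R0 −= (-1/15)R2 → (1, 0, 0, 48/65, -51/65)
  clear (1,2): R1 −= (-4/15)R2 → (0, 1, 0, -68/65, -9/65)
  clear (3,2): R3 −= (-8/3)R2 → (0, 0, 0, -32/13, 8/13)
pivot(3,3)=-32/13: scale R3 → (0, 0, 0, 1, -1/4)
  clear (0,3): R0 −= (48/65)R3 → (1, 0, 0, 0, -3/5)
  clear (1,3): R1 −= (-68/65)R3 → (0, 1, 0, 0, -2/5)
  clear (2,3): R2 −= (14/13)R3 → (0, 0, 1, 0, 1/2)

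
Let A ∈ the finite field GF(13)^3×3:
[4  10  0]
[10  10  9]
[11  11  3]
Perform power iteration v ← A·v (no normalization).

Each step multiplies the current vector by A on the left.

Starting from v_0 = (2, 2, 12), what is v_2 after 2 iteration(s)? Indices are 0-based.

v_2 = (6, 10, 5)

v_0 = (2, 2, 12).
v_1 = A·v_0 = (2, 5, 2).
v_2 = A·v_1 = (6, 10, 5).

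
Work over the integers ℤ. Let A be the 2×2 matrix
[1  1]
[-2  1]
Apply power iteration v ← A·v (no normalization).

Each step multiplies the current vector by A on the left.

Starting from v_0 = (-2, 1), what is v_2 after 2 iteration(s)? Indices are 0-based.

v_0 = (-2, 1).
v_1 = A·v_0 = (-1, 5).
v_2 = A·v_1 = (4, 7).

v_2 = (4, 7)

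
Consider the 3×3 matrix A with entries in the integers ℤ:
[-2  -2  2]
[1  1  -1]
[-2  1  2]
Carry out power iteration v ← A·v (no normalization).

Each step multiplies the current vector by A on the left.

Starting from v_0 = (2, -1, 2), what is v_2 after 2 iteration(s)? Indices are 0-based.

v_0 = (2, -1, 2).
v_1 = A·v_0 = (2, -1, -1).
v_2 = A·v_1 = (-4, 2, -7).

v_2 = (-4, 2, -7)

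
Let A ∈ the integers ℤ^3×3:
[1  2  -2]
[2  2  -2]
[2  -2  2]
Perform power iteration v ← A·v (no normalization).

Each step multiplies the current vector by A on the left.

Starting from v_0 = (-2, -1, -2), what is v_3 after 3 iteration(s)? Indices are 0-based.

v_0 = (-2, -1, -2).
v_1 = A·v_0 = (0, -2, -6).
v_2 = A·v_1 = (8, 8, -8).
v_3 = A·v_2 = (40, 48, -16).

v_3 = (40, 48, -16)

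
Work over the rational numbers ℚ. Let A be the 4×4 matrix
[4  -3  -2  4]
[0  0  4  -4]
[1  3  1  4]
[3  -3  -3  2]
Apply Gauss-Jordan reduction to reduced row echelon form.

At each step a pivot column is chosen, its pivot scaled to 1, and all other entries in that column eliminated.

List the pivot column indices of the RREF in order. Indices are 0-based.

pivot columns: 0, 1, 2, 3

step 1: normalize row 0 (÷4) = (1, -3/4, -1/2, 1)
  row 2: subtract 1×row0 = (0, 15/4, 3/2, 3)
  row 3: subtract 3×row0 = (0, -3/4, -3/2, -1)
step 2: exchange rows 1,2
step 2: normalize row 1 (÷15/4) = (0, 1, 2/5, 4/5)
  row 0: subtract -3/4×row1 = (1, 0, -1/5, 8/5)
  row 3: subtract -3/4×row1 = (0, 0, -6/5, -2/5)
step 3: normalize row 2 (÷4) = (0, 0, 1, -1)
  row 0: subtract -1/5×row2 = (1, 0, 0, 7/5)
  row 1: subtract 2/5×row2 = (0, 1, 0, 6/5)
  row 3: subtract -6/5×row2 = (0, 0, 0, -8/5)
step 4: normalize row 3 (÷-8/5) = (0, 0, 0, 1)
  row 0: subtract 7/5×row3 = (1, 0, 0, 0)
  row 1: subtract 6/5×row3 = (0, 1, 0, 0)
  row 2: subtract -1×row3 = (0, 0, 1, 0)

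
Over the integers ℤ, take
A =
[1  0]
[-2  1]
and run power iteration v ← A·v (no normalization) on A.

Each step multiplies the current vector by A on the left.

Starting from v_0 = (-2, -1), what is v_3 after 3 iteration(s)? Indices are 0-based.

v_0 = (-2, -1).
v_1 = A·v_0 = (-2, 3).
v_2 = A·v_1 = (-2, 7).
v_3 = A·v_2 = (-2, 11).

v_3 = (-2, 11)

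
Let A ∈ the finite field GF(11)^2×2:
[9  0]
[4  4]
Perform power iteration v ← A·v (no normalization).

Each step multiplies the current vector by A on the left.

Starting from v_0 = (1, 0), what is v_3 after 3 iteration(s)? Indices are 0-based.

v_3 = (3, 4)

v_0 = (1, 0).
v_1 = A·v_0 = (9, 4).
v_2 = A·v_1 = (4, 8).
v_3 = A·v_2 = (3, 4).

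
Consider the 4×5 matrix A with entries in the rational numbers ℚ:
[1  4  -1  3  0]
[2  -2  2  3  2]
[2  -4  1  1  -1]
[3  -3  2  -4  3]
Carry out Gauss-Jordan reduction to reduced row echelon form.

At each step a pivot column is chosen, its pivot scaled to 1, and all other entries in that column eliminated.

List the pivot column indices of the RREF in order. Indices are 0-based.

[1] R0 /= 1  ⇒  (1, 4, -1, 3, 0)
     R1 -= 2·R0  ⇒  (0, -10, 4, -3, 2)
     R2 -= 2·R0  ⇒  (0, -12, 3, -5, -1)
     R3 -= 3·R0  ⇒  (0, -15, 5, -13, 3)
[2] R1 /= -10  ⇒  (0, 1, -2/5, 3/10, -1/5)
     R0 -= 4·R1  ⇒  (1, 0, 3/5, 9/5, 4/5)
     R2 -= -12·R1  ⇒  (0, 0, -9/5, -7/5, -17/5)
     R3 -= -15·R1  ⇒  (0, 0, -1, -17/2, 0)
[3] R2 /= -9/5  ⇒  (0, 0, 1, 7/9, 17/9)
     R0 -= 3/5·R2  ⇒  (1, 0, 0, 4/3, -1/3)
     R1 -= -2/5·R2  ⇒  (0, 1, 0, 11/18, 5/9)
     R3 -= -1·R2  ⇒  (0, 0, 0, -139/18, 17/9)
[4] R3 /= -139/18  ⇒  (0, 0, 0, 1, -34/139)
     R0 -= 4/3·R3  ⇒  (1, 0, 0, 0, -1/139)
     R1 -= 11/18·R3  ⇒  (0, 1, 0, 0, 98/139)
     R2 -= 7/9·R3  ⇒  (0, 0, 1, 0, 289/139)

pivot columns: 0, 1, 2, 3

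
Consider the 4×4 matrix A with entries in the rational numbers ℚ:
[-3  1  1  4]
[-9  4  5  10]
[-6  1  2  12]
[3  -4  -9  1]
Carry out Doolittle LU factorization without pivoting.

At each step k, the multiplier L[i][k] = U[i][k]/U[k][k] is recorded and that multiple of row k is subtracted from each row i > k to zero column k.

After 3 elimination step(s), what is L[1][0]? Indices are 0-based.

L[1][0] = 3

Step 1: pivot at (0,0) is -3.
  row1 ← row1 − (3)·row0  ⇒  L[1][0]=3, U row1=(0, 1, 2, -2)
  row2 ← row2 − (2)·row0  ⇒  L[2][0]=2, U row2=(0, -1, 0, 4)
  row3 ← row3 − (-1)·row0  ⇒  L[3][0]=-1, U row3=(0, -3, -8, 5)
Step 2: pivot at (1,1) is 1.
  row2 ← row2 − (-1)·row1  ⇒  L[2][1]=-1, U row2=(0, 0, 2, 2)
  row3 ← row3 − (-3)·row1  ⇒  L[3][1]=-3, U row3=(0, 0, -2, -1)
Step 3: pivot at (2,2) is 2.
  row3 ← row3 − (-1)·row2  ⇒  L[3][2]=-1, U row3=(0, 0, 0, 1)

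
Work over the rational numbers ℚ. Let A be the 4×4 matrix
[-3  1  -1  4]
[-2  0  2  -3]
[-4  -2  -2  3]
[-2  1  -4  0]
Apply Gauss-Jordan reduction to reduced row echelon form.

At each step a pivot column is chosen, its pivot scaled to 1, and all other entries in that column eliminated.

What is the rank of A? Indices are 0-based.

[1] R0 /= -3  ⇒  (1, -1/3, 1/3, -4/3)
     R1 -= -2·R0  ⇒  (0, -2/3, 8/3, -17/3)
     R2 -= -4·R0  ⇒  (0, -10/3, -2/3, -7/3)
     R3 -= -2·R0  ⇒  (0, 1/3, -10/3, -8/3)
[2] R1 /= -2/3  ⇒  (0, 1, -4, 17/2)
     R0 -= -1/3·R1  ⇒  (1, 0, -1, 3/2)
     R2 -= -10/3·R1  ⇒  (0, 0, -14, 26)
     R3 -= 1/3·R1  ⇒  (0, 0, -2, -11/2)
[3] R2 /= -14  ⇒  (0, 0, 1, -13/7)
     R0 -= -1·R2  ⇒  (1, 0, 0, -5/14)
     R1 -= -4·R2  ⇒  (0, 1, 0, 15/14)
     R3 -= -2·R2  ⇒  (0, 0, 0, -129/14)
[4] R3 /= -129/14  ⇒  (0, 0, 0, 1)
     R0 -= -5/14·R3  ⇒  (1, 0, 0, 0)
     R1 -= 15/14·R3  ⇒  (0, 1, 0, 0)
     R2 -= -13/7·R3  ⇒  (0, 0, 1, 0)

rank = 4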